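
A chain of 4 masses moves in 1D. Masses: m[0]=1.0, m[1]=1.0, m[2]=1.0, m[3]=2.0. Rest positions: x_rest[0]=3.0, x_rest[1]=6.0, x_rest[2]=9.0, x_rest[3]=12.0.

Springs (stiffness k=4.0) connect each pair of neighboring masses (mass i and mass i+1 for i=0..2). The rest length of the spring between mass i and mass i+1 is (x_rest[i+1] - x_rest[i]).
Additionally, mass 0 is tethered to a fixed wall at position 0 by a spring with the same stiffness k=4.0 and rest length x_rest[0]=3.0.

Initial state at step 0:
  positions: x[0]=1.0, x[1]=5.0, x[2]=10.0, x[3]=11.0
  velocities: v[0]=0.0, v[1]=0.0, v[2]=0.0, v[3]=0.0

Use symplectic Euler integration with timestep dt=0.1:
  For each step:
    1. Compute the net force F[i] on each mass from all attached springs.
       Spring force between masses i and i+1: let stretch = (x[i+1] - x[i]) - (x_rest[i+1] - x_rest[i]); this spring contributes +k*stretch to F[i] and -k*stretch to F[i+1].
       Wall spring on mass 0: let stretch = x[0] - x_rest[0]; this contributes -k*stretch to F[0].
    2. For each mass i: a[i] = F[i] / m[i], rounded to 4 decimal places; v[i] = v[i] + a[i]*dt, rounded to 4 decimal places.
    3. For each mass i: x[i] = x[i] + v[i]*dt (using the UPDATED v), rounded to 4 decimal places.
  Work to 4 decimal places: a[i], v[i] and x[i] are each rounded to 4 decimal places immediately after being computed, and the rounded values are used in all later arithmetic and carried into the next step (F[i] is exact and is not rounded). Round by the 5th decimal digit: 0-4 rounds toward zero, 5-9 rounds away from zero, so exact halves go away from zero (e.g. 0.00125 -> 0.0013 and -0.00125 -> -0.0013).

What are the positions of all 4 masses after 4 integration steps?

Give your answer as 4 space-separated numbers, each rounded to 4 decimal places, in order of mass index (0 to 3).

Step 0: x=[1.0000 5.0000 10.0000 11.0000] v=[0.0000 0.0000 0.0000 0.0000]
Step 1: x=[1.1200 5.0400 9.8400 11.0400] v=[1.2000 0.4000 -1.6000 0.4000]
Step 2: x=[1.3520 5.1152 9.5360 11.1160] v=[2.3200 0.7520 -3.0400 0.7600]
Step 3: x=[1.6805 5.2167 9.1184 11.2204] v=[3.2845 1.0150 -4.1763 1.0440]
Step 4: x=[2.0832 5.3328 8.6288 11.3428] v=[4.0268 1.1612 -4.8962 1.2236]

Answer: 2.0832 5.3328 8.6288 11.3428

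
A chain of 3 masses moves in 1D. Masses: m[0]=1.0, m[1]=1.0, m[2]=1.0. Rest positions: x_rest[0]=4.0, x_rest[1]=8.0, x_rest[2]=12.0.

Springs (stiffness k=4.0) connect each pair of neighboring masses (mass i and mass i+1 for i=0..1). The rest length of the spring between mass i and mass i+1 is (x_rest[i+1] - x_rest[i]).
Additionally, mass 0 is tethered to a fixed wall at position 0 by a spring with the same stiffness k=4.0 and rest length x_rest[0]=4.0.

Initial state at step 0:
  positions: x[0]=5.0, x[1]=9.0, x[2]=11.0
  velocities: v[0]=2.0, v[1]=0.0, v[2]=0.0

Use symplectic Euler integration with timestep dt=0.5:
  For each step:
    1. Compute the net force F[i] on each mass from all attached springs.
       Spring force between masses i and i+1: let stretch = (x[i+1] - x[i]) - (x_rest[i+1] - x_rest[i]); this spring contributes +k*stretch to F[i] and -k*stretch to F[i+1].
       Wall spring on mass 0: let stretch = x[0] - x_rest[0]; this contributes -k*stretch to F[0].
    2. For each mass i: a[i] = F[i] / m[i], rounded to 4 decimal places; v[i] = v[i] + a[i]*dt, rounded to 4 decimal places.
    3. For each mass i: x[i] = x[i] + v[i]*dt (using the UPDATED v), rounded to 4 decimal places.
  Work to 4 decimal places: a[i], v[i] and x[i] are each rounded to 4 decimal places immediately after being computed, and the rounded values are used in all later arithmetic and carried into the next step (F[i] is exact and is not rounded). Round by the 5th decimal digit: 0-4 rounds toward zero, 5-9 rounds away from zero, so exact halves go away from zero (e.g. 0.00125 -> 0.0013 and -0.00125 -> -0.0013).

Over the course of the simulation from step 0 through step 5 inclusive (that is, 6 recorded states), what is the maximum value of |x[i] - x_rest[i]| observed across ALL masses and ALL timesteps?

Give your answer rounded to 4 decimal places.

Step 0: x=[5.0000 9.0000 11.0000] v=[2.0000 0.0000 0.0000]
Step 1: x=[5.0000 7.0000 13.0000] v=[0.0000 -4.0000 4.0000]
Step 2: x=[2.0000 9.0000 13.0000] v=[-6.0000 4.0000 0.0000]
Step 3: x=[4.0000 8.0000 13.0000] v=[4.0000 -2.0000 0.0000]
Step 4: x=[6.0000 8.0000 12.0000] v=[4.0000 0.0000 -2.0000]
Step 5: x=[4.0000 10.0000 11.0000] v=[-4.0000 4.0000 -2.0000]
Max displacement = 2.0000

Answer: 2.0000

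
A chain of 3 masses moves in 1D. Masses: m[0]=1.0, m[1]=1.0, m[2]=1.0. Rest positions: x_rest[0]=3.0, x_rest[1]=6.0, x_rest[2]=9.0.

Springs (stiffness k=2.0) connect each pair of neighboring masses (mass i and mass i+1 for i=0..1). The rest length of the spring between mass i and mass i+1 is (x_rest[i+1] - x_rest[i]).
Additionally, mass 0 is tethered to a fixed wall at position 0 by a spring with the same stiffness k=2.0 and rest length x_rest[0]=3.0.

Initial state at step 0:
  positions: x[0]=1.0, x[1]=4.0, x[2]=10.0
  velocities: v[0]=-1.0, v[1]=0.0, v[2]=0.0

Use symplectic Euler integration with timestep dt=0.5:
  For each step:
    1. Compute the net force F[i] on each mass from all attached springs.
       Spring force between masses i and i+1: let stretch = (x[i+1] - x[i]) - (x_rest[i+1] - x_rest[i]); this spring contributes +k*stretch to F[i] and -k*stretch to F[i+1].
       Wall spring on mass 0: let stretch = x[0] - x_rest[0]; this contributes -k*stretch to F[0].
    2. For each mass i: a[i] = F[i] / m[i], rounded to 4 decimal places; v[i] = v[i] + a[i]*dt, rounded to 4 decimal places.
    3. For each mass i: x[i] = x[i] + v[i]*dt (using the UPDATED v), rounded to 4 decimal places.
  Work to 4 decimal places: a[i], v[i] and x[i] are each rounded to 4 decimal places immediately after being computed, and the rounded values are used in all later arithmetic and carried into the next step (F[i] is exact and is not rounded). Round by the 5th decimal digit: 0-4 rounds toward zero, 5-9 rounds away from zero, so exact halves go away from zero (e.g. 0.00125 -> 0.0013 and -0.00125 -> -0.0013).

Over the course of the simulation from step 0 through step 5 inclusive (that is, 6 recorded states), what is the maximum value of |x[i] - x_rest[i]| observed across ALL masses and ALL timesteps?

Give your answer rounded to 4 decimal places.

Answer: 2.2500

Derivation:
Step 0: x=[1.0000 4.0000 10.0000] v=[-1.0000 0.0000 0.0000]
Step 1: x=[1.5000 5.5000 8.5000] v=[1.0000 3.0000 -3.0000]
Step 2: x=[3.2500 6.5000 7.0000] v=[3.5000 2.0000 -3.0000]
Step 3: x=[5.0000 6.1250 6.7500] v=[3.5000 -0.7500 -0.5000]
Step 4: x=[4.8125 5.5000 7.6875] v=[-0.3750 -1.2500 1.8750]
Step 5: x=[2.5625 5.6250 9.0313] v=[-4.5000 0.2500 2.6875]
Max displacement = 2.2500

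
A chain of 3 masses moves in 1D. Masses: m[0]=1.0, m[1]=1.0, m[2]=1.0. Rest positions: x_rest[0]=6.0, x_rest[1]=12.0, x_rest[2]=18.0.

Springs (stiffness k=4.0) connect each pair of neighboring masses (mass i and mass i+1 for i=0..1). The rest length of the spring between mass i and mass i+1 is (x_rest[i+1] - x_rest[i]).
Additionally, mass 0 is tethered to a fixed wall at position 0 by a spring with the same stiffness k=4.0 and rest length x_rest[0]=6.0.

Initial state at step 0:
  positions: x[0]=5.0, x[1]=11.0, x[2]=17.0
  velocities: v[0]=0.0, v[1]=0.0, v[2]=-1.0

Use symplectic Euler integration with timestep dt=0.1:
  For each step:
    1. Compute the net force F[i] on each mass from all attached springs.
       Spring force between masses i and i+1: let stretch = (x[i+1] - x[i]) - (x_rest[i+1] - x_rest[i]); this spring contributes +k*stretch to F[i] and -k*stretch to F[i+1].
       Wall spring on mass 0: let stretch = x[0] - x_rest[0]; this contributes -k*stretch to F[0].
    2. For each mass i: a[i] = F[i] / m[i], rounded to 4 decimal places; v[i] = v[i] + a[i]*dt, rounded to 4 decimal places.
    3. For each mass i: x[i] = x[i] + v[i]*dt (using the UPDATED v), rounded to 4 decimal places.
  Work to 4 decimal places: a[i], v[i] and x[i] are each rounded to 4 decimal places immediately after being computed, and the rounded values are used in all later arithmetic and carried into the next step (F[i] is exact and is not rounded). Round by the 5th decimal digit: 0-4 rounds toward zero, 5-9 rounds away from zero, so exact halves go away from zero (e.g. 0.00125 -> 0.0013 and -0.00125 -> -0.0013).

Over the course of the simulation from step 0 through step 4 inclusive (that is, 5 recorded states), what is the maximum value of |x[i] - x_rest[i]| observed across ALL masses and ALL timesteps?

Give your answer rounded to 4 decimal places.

Answer: 1.3615

Derivation:
Step 0: x=[5.0000 11.0000 17.0000] v=[0.0000 0.0000 -1.0000]
Step 1: x=[5.0400 11.0000 16.9000] v=[0.4000 0.0000 -1.0000]
Step 2: x=[5.1168 10.9976 16.8040] v=[0.7680 -0.0240 -0.9600]
Step 3: x=[5.2242 10.9922 16.7157] v=[1.0736 -0.0538 -0.8826]
Step 4: x=[5.3533 10.9850 16.6385] v=[1.2911 -0.0716 -0.7720]
Max displacement = 1.3615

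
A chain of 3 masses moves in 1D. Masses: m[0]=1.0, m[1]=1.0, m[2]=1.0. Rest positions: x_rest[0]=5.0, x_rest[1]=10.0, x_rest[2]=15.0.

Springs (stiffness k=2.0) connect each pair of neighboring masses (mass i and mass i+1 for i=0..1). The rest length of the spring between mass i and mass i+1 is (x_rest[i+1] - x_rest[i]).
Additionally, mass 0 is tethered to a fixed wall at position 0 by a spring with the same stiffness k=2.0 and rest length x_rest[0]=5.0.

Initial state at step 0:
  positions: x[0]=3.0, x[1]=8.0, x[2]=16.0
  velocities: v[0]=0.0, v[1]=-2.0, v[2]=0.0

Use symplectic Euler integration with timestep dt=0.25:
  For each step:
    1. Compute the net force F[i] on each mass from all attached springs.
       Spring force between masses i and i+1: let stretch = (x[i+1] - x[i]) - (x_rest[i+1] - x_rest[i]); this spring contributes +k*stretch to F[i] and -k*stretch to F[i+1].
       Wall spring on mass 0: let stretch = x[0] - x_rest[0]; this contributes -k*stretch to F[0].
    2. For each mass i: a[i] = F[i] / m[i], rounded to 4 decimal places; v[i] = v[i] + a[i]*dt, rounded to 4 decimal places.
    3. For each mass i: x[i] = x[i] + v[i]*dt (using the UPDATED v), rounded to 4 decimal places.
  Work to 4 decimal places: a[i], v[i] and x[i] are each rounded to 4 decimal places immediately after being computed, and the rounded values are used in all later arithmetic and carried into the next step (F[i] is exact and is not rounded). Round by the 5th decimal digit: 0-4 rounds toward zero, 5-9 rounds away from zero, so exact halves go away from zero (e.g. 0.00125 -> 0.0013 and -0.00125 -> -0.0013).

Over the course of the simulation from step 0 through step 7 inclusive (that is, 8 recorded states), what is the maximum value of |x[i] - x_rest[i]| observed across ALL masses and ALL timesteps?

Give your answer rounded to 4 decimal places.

Step 0: x=[3.0000 8.0000 16.0000] v=[0.0000 -2.0000 0.0000]
Step 1: x=[3.2500 7.8750 15.6250] v=[1.0000 -0.5000 -1.5000]
Step 2: x=[3.6719 8.1406 14.9063] v=[1.6875 1.0625 -2.8750]
Step 3: x=[4.1934 8.6934 13.9668] v=[2.0859 2.2110 -3.7579]
Step 4: x=[4.7532 9.3428 12.9932] v=[2.2392 2.5977 -3.8946]
Step 5: x=[5.2926 9.8748 12.1883] v=[2.1574 2.1281 -3.2198]
Step 6: x=[5.7432 10.1233 11.7192] v=[1.8022 0.9938 -1.8766]
Step 7: x=[6.0234 10.0237 11.6756] v=[1.1207 -0.3983 -0.1746]
Max displacement = 3.3244

Answer: 3.3244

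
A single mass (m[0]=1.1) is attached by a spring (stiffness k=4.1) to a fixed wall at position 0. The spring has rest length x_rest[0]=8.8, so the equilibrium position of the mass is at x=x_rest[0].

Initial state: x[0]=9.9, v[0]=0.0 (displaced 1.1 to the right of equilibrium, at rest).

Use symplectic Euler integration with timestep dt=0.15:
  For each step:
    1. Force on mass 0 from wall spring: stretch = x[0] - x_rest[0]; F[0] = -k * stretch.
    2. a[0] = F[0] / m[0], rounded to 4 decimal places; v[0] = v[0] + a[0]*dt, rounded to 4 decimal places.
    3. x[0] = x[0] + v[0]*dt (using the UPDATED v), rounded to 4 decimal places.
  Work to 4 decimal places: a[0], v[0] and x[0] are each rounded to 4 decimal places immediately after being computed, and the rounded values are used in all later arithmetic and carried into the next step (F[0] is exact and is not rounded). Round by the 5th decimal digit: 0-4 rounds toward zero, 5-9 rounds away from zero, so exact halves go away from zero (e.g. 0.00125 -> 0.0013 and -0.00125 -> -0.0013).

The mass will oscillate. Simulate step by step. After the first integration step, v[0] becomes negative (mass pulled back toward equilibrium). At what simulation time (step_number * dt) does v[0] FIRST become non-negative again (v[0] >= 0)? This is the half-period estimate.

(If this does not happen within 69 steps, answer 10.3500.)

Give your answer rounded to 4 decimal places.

Step 0: x=[9.9000] v=[0.0000]
Step 1: x=[9.8078] v=[-0.6150]
Step 2: x=[9.6310] v=[-1.1784]
Step 3: x=[9.3846] v=[-1.6430]
Step 4: x=[9.0891] v=[-1.9699]
Step 5: x=[8.7694] v=[-2.1315]
Step 6: x=[8.4522] v=[-2.1144]
Step 7: x=[8.1642] v=[-1.9200]
Step 8: x=[7.9295] v=[-1.5645]
Step 9: x=[7.7678] v=[-1.0778]
Step 10: x=[7.6927] v=[-0.5007]
Step 11: x=[7.7105] v=[0.1184]
First v>=0 after going negative at step 11, time=1.6500

Answer: 1.6500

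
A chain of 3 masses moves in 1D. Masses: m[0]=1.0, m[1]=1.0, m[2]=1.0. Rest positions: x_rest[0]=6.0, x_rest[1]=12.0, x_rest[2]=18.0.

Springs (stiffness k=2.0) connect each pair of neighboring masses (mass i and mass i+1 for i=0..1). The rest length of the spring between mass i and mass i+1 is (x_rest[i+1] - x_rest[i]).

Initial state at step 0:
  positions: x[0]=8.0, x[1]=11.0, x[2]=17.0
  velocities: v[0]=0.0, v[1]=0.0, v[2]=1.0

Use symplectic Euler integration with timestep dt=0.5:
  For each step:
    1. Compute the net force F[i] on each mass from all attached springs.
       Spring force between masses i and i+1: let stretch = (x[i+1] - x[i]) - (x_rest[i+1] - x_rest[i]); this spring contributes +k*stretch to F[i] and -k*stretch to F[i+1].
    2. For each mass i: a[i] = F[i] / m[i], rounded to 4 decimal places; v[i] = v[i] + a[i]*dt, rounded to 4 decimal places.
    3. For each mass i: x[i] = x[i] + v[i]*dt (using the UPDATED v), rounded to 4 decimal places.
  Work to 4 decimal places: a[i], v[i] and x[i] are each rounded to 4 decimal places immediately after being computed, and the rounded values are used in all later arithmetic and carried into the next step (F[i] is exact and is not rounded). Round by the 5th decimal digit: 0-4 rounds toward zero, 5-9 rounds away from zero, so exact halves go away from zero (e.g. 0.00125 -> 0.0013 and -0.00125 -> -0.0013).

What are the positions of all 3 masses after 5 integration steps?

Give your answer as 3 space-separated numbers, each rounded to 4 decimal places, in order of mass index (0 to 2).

Step 0: x=[8.0000 11.0000 17.0000] v=[0.0000 0.0000 1.0000]
Step 1: x=[6.5000 12.5000 17.5000] v=[-3.0000 3.0000 1.0000]
Step 2: x=[5.0000 13.5000 18.5000] v=[-3.0000 2.0000 2.0000]
Step 3: x=[4.7500 12.7500 20.0000] v=[-0.5000 -1.5000 3.0000]
Step 4: x=[5.5000 11.6250 20.8750] v=[1.5000 -2.2500 1.7500]
Step 5: x=[6.3125 12.0625 20.1250] v=[1.6250 0.8750 -1.5000]

Answer: 6.3125 12.0625 20.1250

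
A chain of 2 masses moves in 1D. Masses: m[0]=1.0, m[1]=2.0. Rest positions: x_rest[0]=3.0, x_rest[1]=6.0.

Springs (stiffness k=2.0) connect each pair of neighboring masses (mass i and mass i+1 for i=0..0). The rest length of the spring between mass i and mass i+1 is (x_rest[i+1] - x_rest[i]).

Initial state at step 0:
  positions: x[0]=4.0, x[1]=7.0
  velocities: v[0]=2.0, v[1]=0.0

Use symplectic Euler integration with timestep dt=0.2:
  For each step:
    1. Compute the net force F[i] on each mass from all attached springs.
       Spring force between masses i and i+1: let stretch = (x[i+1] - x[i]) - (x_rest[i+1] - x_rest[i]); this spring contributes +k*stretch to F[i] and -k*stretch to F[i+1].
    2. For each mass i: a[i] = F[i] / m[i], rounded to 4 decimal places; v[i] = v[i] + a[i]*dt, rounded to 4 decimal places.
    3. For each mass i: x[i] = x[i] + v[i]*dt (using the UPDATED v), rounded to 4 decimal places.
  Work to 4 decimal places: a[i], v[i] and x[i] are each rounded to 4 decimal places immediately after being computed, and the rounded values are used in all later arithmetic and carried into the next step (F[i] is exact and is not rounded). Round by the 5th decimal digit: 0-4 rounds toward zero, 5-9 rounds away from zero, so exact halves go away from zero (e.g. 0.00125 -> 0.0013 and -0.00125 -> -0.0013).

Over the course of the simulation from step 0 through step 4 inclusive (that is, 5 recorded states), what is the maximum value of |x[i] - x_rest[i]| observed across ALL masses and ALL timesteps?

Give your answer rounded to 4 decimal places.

Answer: 2.3025

Derivation:
Step 0: x=[4.0000 7.0000] v=[2.0000 0.0000]
Step 1: x=[4.4000 7.0000] v=[2.0000 0.0000]
Step 2: x=[4.7680 7.0160] v=[1.8400 0.0800]
Step 3: x=[5.0758 7.0621] v=[1.5392 0.2304]
Step 4: x=[5.3025 7.1487] v=[1.1337 0.4331]
Max displacement = 2.3025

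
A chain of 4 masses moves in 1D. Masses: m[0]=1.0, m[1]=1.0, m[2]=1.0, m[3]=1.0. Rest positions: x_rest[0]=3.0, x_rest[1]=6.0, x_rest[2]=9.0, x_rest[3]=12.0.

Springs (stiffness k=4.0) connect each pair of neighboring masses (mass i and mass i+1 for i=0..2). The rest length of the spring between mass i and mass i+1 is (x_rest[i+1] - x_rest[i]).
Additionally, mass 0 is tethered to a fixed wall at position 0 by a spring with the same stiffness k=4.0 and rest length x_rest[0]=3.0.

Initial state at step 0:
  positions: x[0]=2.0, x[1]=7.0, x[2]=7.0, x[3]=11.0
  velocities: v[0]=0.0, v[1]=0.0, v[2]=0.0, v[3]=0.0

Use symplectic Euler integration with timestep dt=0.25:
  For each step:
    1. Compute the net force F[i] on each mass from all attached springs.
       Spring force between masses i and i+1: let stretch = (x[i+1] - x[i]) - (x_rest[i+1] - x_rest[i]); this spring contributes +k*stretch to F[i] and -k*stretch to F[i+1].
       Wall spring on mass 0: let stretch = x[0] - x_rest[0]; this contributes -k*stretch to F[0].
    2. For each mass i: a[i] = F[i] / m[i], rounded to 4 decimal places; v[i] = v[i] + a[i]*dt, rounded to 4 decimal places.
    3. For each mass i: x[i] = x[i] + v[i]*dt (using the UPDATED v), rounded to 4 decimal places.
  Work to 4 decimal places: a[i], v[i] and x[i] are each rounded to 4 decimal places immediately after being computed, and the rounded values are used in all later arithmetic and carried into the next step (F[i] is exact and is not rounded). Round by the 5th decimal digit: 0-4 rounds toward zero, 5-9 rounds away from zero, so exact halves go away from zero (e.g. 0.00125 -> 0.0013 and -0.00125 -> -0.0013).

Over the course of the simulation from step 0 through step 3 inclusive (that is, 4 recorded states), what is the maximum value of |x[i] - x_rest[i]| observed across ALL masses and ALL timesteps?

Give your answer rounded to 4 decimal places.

Answer: 2.1094

Derivation:
Step 0: x=[2.0000 7.0000 7.0000 11.0000] v=[0.0000 0.0000 0.0000 0.0000]
Step 1: x=[2.7500 5.7500 8.0000 10.7500] v=[3.0000 -5.0000 4.0000 -1.0000]
Step 2: x=[3.5625 4.3125 9.1250 10.5625] v=[3.2500 -5.7500 4.5000 -0.7500]
Step 3: x=[3.6719 3.8906 9.4063 10.7656] v=[0.4375 -1.6875 1.1250 0.8125]
Max displacement = 2.1094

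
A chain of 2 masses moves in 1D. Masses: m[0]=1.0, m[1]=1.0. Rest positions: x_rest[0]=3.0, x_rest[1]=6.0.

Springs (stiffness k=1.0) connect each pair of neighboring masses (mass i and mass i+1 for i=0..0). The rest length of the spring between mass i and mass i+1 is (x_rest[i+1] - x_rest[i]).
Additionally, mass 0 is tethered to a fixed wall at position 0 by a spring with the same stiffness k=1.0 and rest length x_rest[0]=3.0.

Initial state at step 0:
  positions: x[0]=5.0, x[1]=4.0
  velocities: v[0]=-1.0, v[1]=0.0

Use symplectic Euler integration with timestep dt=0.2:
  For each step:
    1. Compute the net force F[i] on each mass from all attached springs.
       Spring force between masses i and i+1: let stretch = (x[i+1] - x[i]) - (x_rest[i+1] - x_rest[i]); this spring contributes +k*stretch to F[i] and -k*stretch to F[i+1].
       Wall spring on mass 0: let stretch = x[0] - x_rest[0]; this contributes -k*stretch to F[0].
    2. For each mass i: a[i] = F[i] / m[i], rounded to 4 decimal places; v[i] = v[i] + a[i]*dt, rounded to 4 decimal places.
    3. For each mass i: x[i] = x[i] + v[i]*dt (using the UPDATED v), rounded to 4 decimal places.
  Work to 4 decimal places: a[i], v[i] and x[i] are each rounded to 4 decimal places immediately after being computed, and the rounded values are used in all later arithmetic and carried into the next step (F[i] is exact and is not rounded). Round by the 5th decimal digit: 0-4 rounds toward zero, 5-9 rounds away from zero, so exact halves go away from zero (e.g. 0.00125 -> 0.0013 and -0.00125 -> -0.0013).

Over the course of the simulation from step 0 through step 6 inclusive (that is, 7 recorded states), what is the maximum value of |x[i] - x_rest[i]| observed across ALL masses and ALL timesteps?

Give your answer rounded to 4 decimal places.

Answer: 2.1853

Derivation:
Step 0: x=[5.0000 4.0000] v=[-1.0000 0.0000]
Step 1: x=[4.5600 4.1600] v=[-2.2000 0.8000]
Step 2: x=[3.9216 4.4560] v=[-3.1920 1.4800]
Step 3: x=[3.1477 4.8506] v=[-3.8694 1.9731]
Step 4: x=[2.3160 5.2971] v=[-4.1584 2.2325]
Step 5: x=[1.5109 5.7444] v=[-4.0254 2.2363]
Step 6: x=[0.8147 6.1423] v=[-3.4809 1.9896]
Max displacement = 2.1853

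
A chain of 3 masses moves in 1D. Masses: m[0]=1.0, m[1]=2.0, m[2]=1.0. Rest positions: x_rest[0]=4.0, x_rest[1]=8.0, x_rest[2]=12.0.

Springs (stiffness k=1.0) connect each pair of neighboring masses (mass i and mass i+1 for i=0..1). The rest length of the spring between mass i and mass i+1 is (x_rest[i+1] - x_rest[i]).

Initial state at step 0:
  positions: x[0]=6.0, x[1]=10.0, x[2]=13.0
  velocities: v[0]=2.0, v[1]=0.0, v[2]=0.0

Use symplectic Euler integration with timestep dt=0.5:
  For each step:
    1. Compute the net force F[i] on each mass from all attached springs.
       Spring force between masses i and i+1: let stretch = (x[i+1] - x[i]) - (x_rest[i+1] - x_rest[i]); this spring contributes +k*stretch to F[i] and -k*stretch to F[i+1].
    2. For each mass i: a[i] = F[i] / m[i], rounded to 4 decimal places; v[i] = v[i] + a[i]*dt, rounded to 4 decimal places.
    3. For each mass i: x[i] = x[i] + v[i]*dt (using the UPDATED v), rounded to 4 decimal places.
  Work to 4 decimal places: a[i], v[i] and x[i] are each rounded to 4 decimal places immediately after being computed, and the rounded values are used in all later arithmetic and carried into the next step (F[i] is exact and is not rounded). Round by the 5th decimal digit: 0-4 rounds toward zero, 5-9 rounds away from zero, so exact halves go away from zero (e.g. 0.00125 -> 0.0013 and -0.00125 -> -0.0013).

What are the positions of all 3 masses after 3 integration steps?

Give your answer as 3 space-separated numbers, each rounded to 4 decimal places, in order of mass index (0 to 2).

Step 0: x=[6.0000 10.0000 13.0000] v=[2.0000 0.0000 0.0000]
Step 1: x=[7.0000 9.8750 13.2500] v=[2.0000 -0.2500 0.5000]
Step 2: x=[7.7188 9.8125 13.6563] v=[1.4375 -0.1250 0.8125]
Step 3: x=[7.9610 9.9688 14.1016] v=[0.4844 0.3126 0.8906]

Answer: 7.9610 9.9688 14.1016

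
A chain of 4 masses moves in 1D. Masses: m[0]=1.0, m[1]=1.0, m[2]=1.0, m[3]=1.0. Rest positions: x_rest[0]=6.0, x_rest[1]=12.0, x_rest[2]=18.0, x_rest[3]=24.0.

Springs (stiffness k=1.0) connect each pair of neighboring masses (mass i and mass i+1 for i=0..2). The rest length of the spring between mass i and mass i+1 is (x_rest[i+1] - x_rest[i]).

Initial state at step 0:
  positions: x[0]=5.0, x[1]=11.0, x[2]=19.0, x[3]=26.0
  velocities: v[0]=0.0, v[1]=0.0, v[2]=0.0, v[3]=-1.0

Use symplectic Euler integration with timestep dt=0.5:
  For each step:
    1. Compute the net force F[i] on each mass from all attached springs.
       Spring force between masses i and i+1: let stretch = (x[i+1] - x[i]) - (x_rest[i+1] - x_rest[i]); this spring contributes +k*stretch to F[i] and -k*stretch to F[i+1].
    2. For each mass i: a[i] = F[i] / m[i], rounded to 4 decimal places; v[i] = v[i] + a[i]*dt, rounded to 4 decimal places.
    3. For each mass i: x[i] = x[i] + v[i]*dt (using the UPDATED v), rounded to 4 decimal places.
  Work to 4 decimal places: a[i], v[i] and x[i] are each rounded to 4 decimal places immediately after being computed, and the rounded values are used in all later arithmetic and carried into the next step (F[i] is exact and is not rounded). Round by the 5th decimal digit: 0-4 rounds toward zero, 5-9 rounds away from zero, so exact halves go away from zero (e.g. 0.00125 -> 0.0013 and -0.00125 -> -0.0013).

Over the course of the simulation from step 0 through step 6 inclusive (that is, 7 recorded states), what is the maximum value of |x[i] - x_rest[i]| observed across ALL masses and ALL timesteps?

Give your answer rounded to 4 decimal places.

Step 0: x=[5.0000 11.0000 19.0000 26.0000] v=[0.0000 0.0000 0.0000 -1.0000]
Step 1: x=[5.0000 11.5000 18.7500 25.2500] v=[0.0000 1.0000 -0.5000 -1.5000]
Step 2: x=[5.1250 12.1875 18.3125 24.3750] v=[0.2500 1.3750 -0.8750 -1.7500]
Step 3: x=[5.5157 12.6407 17.8594 23.4844] v=[0.7813 0.9063 -0.9063 -1.7813]
Step 4: x=[6.1876 12.6173 17.5078 22.6875] v=[1.3438 -0.0469 -0.7032 -1.5938]
Step 5: x=[6.9670 12.2091 17.2285 22.0957] v=[1.5587 -0.8165 -0.5586 -1.1837]
Step 6: x=[7.5569 11.7452 16.9112 21.7871] v=[1.1798 -0.9279 -0.6347 -0.6173]
Max displacement = 2.2129

Answer: 2.2129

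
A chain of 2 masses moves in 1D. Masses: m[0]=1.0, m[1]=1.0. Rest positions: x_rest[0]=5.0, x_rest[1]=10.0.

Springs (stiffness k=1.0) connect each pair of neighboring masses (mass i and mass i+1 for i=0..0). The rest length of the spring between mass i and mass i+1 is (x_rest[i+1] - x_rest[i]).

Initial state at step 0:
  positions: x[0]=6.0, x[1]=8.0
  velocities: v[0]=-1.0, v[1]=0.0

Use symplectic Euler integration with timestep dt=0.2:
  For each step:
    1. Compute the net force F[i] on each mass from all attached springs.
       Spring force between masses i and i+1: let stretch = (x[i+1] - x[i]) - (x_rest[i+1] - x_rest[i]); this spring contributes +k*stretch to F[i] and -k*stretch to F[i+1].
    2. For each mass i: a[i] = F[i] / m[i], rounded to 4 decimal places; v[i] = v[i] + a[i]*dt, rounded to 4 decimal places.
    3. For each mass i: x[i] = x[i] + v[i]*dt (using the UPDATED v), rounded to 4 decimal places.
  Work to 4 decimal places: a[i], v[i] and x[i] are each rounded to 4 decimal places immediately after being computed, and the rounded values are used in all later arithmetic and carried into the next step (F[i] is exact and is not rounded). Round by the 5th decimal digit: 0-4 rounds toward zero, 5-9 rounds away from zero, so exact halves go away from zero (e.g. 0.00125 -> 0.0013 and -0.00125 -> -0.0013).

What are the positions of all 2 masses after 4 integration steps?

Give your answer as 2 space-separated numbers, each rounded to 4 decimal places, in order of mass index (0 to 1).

Answer: 4.2149 8.9851

Derivation:
Step 0: x=[6.0000 8.0000] v=[-1.0000 0.0000]
Step 1: x=[5.6800 8.1200] v=[-1.6000 0.6000]
Step 2: x=[5.2576 8.3424] v=[-2.1120 1.1120]
Step 3: x=[4.7586 8.6414] v=[-2.4950 1.4950]
Step 4: x=[4.2149 8.9851] v=[-2.7184 1.7184]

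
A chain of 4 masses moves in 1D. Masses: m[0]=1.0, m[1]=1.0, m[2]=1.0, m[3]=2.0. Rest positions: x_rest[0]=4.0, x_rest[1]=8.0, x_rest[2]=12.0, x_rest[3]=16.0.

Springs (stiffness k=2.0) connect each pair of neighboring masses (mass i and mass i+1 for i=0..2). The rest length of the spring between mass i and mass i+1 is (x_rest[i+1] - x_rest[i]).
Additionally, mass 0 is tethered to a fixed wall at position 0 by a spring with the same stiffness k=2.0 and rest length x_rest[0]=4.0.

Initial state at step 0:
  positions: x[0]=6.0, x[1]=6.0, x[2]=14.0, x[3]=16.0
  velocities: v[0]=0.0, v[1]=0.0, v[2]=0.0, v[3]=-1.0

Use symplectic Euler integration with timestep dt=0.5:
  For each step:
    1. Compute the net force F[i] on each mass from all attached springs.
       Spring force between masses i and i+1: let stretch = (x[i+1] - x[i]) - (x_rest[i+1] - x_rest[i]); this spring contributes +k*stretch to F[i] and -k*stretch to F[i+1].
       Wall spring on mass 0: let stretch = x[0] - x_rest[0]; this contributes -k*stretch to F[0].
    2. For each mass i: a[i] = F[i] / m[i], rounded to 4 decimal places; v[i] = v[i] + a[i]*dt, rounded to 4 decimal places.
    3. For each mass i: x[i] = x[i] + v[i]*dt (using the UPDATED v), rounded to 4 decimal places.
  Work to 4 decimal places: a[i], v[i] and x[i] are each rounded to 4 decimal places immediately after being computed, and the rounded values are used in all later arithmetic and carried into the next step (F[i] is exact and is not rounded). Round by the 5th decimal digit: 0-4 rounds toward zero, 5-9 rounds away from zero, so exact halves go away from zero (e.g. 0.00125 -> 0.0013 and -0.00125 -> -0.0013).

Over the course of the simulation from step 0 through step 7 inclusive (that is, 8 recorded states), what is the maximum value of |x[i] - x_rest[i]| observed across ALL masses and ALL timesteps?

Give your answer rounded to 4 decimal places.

Step 0: x=[6.0000 6.0000 14.0000 16.0000] v=[0.0000 0.0000 0.0000 -1.0000]
Step 1: x=[3.0000 10.0000 11.0000 16.0000] v=[-6.0000 8.0000 -6.0000 0.0000]
Step 2: x=[2.0000 11.0000 10.0000 15.7500] v=[-2.0000 2.0000 -2.0000 -0.5000]
Step 3: x=[4.5000 7.0000 12.3750 15.0625] v=[5.0000 -8.0000 4.7500 -1.3750]
Step 4: x=[6.0000 4.4375 13.4063 14.7031] v=[3.0000 -5.1250 2.0625 -0.7188]
Step 5: x=[3.7188 7.1407 10.6016 15.0195] v=[-4.5625 5.4063 -5.6095 0.6328]
Step 6: x=[1.2891 9.8634 8.2754 15.2315] v=[-4.8594 5.4453 -4.6525 0.4239]
Step 7: x=[2.5020 7.5049 10.2212 14.7044] v=[2.4258 -4.7170 3.8916 -1.0542]
Max displacement = 3.7246

Answer: 3.7246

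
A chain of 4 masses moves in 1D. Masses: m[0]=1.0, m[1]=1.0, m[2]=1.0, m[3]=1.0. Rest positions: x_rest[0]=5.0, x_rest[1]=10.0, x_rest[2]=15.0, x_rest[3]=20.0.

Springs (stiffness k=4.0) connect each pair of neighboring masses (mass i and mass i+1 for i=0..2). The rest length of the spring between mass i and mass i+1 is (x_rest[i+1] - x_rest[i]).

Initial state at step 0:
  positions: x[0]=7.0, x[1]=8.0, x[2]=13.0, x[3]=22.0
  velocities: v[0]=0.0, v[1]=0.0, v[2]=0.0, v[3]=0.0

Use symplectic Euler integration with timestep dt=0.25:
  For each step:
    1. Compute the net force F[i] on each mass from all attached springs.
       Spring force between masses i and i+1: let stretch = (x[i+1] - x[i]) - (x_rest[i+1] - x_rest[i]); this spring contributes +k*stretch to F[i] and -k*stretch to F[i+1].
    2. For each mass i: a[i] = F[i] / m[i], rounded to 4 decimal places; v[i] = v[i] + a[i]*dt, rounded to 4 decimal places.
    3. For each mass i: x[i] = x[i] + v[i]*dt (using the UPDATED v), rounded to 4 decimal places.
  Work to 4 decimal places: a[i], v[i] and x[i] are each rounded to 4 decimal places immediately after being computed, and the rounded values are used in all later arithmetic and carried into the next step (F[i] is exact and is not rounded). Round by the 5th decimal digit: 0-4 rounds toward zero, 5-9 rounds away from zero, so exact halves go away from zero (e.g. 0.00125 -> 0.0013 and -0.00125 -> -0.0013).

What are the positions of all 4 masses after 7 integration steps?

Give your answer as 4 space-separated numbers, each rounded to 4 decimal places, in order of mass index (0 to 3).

Step 0: x=[7.0000 8.0000 13.0000 22.0000] v=[0.0000 0.0000 0.0000 0.0000]
Step 1: x=[6.0000 9.0000 14.0000 21.0000] v=[-4.0000 4.0000 4.0000 -4.0000]
Step 2: x=[4.5000 10.5000 15.5000 19.5000] v=[-6.0000 6.0000 6.0000 -6.0000]
Step 3: x=[3.2500 11.7500 16.7500 18.2500] v=[-5.0000 5.0000 5.0000 -5.0000]
Step 4: x=[2.8750 12.1250 17.1250 17.8750] v=[-1.5000 1.5000 1.5000 -1.5000]
Step 5: x=[3.5625 11.4375 16.4375 18.5625] v=[2.7500 -2.7500 -2.7500 2.7500]
Step 6: x=[4.9688 10.0313 15.0313 19.9688] v=[5.6250 -5.6250 -5.6250 5.6250]
Step 7: x=[6.3907 8.6094 13.6094 21.3907] v=[5.6875 -5.6875 -5.6875 5.6875]

Answer: 6.3907 8.6094 13.6094 21.3907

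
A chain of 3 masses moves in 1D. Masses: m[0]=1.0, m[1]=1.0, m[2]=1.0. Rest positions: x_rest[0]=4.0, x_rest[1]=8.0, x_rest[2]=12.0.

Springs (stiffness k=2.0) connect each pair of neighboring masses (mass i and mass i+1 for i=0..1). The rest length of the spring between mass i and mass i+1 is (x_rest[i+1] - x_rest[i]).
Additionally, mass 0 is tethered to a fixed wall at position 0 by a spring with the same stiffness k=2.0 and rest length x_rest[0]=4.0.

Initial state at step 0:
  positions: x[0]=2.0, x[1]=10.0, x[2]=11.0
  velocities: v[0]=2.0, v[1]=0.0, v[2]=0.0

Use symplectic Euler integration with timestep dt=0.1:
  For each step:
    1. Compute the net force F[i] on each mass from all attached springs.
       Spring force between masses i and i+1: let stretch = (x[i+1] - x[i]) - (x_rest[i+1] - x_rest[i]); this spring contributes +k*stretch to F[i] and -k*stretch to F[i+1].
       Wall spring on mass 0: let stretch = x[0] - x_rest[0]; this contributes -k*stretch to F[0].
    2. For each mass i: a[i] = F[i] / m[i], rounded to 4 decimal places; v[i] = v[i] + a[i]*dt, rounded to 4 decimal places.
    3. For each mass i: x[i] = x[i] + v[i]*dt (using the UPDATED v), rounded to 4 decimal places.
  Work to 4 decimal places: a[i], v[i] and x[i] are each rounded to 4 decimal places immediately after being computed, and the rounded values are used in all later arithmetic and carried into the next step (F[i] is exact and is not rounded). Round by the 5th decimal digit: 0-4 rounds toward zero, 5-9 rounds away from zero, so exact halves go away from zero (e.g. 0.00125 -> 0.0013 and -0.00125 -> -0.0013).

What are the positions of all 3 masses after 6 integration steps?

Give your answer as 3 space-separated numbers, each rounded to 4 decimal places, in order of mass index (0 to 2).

Step 0: x=[2.0000 10.0000 11.0000] v=[2.0000 0.0000 0.0000]
Step 1: x=[2.3200 9.8600 11.0600] v=[3.2000 -1.4000 0.6000]
Step 2: x=[2.7444 9.5932 11.1760] v=[4.2440 -2.6680 1.1600]
Step 3: x=[3.2509 9.2211 11.3403] v=[5.0649 -3.7212 1.6434]
Step 4: x=[3.8118 8.7720 11.5423] v=[5.6088 -4.4914 2.0196]
Step 5: x=[4.3957 8.2791 11.7689] v=[5.8385 -4.9294 2.2655]
Step 6: x=[4.9693 7.7783 12.0057] v=[5.7360 -5.0081 2.3675]

Answer: 4.9693 7.7783 12.0057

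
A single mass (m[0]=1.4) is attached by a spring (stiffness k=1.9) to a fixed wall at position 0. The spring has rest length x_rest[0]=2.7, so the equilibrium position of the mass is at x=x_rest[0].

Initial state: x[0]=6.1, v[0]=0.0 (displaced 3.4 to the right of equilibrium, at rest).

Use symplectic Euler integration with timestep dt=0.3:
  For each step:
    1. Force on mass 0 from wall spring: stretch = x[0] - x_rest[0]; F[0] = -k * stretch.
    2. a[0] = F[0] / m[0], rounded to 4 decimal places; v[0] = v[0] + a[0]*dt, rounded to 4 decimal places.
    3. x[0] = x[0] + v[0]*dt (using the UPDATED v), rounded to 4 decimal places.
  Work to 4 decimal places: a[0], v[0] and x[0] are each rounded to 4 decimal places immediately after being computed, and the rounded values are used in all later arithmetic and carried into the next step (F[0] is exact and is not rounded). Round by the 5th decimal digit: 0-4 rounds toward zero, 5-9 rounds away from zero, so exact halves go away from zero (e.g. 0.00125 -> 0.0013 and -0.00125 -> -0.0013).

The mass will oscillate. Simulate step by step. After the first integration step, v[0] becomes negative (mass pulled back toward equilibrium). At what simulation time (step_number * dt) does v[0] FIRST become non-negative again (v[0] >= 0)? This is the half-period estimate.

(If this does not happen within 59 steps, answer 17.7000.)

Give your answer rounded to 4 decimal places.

Step 0: x=[6.1000] v=[0.0000]
Step 1: x=[5.6847] v=[-1.3843]
Step 2: x=[4.9049] v=[-2.5995]
Step 3: x=[3.8557] v=[-3.4972]
Step 4: x=[2.6654] v=[-3.9678]
Step 5: x=[1.4793] v=[-3.9537]
Step 6: x=[0.4423] v=[-3.4567]
Step 7: x=[-0.3190] v=[-2.5375]
Step 8: x=[-0.7115] v=[-1.3083]
Step 9: x=[-0.6873] v=[0.0807]
First v>=0 after going negative at step 9, time=2.7000

Answer: 2.7000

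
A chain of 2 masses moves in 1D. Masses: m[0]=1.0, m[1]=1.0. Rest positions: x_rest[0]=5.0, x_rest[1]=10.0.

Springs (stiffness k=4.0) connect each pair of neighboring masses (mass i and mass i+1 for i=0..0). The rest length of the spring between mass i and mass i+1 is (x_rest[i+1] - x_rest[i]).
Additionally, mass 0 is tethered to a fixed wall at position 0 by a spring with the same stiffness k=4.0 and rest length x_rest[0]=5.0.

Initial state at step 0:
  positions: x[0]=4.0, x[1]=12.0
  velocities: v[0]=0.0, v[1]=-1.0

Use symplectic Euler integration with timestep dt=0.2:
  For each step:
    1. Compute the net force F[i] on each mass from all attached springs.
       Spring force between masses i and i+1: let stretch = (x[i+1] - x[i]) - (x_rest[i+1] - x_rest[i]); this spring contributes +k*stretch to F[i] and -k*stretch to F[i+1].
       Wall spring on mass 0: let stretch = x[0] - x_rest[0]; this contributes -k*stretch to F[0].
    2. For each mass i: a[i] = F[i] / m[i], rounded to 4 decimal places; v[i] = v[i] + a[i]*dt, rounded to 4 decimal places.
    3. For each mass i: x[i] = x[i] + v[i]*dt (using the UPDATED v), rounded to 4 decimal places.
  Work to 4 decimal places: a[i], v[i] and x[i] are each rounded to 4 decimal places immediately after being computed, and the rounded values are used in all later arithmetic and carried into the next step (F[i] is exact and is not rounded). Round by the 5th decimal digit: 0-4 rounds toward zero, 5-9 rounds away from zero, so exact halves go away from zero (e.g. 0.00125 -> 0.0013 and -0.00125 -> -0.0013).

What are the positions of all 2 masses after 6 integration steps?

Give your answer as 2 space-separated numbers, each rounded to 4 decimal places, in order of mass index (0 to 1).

Answer: 5.2159 8.9981

Derivation:
Step 0: x=[4.0000 12.0000] v=[0.0000 -1.0000]
Step 1: x=[4.6400 11.3200] v=[3.2000 -3.4000]
Step 2: x=[5.6064 10.3712] v=[4.8320 -4.7440]
Step 3: x=[6.4381 9.4600] v=[4.1587 -4.5558]
Step 4: x=[6.7232 8.8653] v=[1.4257 -2.9733]
Step 5: x=[6.2754 8.7279] v=[-2.2392 -0.6870]
Step 6: x=[5.2159 8.9981] v=[-5.2975 1.3510]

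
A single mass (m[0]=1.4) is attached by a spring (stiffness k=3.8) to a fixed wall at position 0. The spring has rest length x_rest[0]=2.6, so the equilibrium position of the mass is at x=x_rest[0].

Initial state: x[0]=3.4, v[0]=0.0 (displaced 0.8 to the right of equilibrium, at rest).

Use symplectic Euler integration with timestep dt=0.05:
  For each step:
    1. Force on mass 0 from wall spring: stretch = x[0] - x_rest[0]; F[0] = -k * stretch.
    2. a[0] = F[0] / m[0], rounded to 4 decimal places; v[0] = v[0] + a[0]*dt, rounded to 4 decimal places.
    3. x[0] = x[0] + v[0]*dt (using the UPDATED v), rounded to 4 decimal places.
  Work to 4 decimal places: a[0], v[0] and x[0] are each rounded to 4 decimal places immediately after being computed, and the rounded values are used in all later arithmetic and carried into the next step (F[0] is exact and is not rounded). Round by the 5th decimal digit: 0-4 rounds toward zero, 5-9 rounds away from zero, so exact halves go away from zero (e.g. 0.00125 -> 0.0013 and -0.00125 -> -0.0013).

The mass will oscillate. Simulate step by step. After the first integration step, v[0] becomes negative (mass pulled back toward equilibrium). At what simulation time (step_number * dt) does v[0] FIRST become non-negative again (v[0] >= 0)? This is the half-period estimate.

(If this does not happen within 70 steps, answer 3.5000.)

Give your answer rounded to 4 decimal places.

Answer: 1.9500

Derivation:
Step 0: x=[3.4000] v=[0.0000]
Step 1: x=[3.3946] v=[-0.1086]
Step 2: x=[3.3838] v=[-0.2164]
Step 3: x=[3.3677] v=[-0.3228]
Step 4: x=[3.3464] v=[-0.4270]
Step 5: x=[3.3200] v=[-0.5283]
Step 6: x=[3.2887] v=[-0.6260]
Step 7: x=[3.2527] v=[-0.7195]
Step 8: x=[3.2123] v=[-0.8081]
Step 9: x=[3.1677] v=[-0.8912]
Step 10: x=[3.1193] v=[-0.9682]
Step 11: x=[3.0674] v=[-1.0387]
Step 12: x=[3.0123] v=[-1.1021]
Step 13: x=[2.9544] v=[-1.1581]
Step 14: x=[2.8941] v=[-1.2062]
Step 15: x=[2.8318] v=[-1.2461]
Step 16: x=[2.7679] v=[-1.2776]
Step 17: x=[2.7029] v=[-1.3004]
Step 18: x=[2.6372] v=[-1.3144]
Step 19: x=[2.5712] v=[-1.3195]
Step 20: x=[2.5054] v=[-1.3156]
Step 21: x=[2.4403] v=[-1.3028]
Step 22: x=[2.3762] v=[-1.2811]
Step 23: x=[2.3137] v=[-1.2507]
Step 24: x=[2.2531] v=[-1.2118]
Step 25: x=[2.1949] v=[-1.1647]
Step 26: x=[2.1394] v=[-1.1097]
Step 27: x=[2.0870] v=[-1.0472]
Step 28: x=[2.0381] v=[-0.9776]
Step 29: x=[1.9930] v=[-0.9013]
Step 30: x=[1.9521] v=[-0.8189]
Step 31: x=[1.9156] v=[-0.7310]
Step 32: x=[1.8837] v=[-0.6381]
Step 33: x=[1.8567] v=[-0.5409]
Step 34: x=[1.8347] v=[-0.4400]
Step 35: x=[1.8179] v=[-0.3361]
Step 36: x=[1.8064] v=[-0.2300]
Step 37: x=[1.8003] v=[-0.1223]
Step 38: x=[1.7996] v=[-0.0138]
Step 39: x=[1.8043] v=[0.0948]
First v>=0 after going negative at step 39, time=1.9500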